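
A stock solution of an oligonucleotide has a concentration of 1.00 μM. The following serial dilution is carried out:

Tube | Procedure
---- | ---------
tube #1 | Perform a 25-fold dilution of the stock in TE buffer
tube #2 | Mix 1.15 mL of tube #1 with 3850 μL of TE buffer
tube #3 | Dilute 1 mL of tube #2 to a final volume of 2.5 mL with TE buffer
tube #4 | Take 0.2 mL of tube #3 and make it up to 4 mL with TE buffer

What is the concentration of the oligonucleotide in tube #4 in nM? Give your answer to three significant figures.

Step 1: 25-fold → factor 25
Step 2: 1.15 mL + 3850 μL = 5 mL total → factor 5/1.15 = 4.3478
Step 3: 1 mL brought to 2.5 mL → factor 2.5/1 = 2.5
Step 4: 0.2 mL brought to 4 mL → factor 4/0.2 = 20
Overall dilution factor = 25 × 4.3478 × 2.5 × 20 = 5434.8
Final = 1.00 μM / 5434.8 = 0.0001840 μM = 0.184 nM

0.184 nM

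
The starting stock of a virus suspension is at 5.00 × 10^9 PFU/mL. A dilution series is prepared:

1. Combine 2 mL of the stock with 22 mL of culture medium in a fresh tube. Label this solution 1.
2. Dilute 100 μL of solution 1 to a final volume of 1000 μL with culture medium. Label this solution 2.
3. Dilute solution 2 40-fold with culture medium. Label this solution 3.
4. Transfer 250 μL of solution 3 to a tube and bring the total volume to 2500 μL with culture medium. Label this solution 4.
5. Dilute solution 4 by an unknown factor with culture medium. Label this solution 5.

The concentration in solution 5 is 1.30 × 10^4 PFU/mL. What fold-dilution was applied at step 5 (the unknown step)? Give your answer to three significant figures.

8.01-fold

Step 1: 2 mL + 22 mL = 24 mL total → factor 24/2 = 12
Step 2: 100 μL brought to 1000 μL → factor 1000/100 = 10
Step 3: 40-fold → factor 40
Step 4: 250 μL brought to 2500 μL → factor 2500/250 = 10
Step 5: unknown factor x
Product of known-step factors = 48000
Overall factor = 5.00 × 10^9 PFU/mL / (1.30 × 10^4 PFU/mL) = 3.8462 × 10^5
x = 3.8462 × 10^5 / 48000 = 8.01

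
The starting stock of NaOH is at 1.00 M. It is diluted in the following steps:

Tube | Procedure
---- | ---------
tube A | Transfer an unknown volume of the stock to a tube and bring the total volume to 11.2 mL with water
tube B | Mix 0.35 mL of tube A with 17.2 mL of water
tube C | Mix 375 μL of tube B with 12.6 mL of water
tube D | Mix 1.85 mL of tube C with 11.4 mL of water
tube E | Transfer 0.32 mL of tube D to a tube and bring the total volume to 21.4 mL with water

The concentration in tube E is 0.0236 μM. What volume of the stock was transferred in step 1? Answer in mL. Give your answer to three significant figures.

Step 1: v brought to 11.2 mL → factor = 11.2 mL/v
Step 2: 0.35 mL + 17.2 mL = 17.55 mL total → factor 17.55/0.35 = 50.143
Step 3: 375 μL + 12.6 mL = 12975 μL total → factor 12975/375 = 34.6
Step 4: 1.85 mL + 11.4 mL = 13.25 mL total → factor 13.25/1.85 = 7.1622
Step 5: 0.32 mL brought to 21.4 mL → factor 21.4/0.32 = 66.875
Product of known-step factors = 8.3098 × 10^5
Overall factor = 1.00 M / (0.0236 μM) = 4.2373 × 10^7
Step-1 factor = 4.2373 × 10^7 / 8.3098 × 10^5 = 50.991
v = 11.2 mL / 50.991 = 0.220 mL

0.220 mL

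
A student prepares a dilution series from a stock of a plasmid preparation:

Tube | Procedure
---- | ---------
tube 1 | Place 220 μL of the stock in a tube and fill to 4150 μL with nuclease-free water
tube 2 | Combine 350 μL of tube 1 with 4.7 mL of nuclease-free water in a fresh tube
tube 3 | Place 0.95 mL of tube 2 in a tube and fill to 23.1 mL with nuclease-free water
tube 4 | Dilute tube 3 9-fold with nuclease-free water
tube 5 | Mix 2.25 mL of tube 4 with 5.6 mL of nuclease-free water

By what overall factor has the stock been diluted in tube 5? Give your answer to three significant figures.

2.08 × 10^5

Step 1: 220 μL brought to 4150 μL → factor 4150/220 = 18.864
Step 2: 350 μL + 4.7 mL = 5050 μL total → factor 5050/350 = 14.429
Step 3: 0.95 mL brought to 23.1 mL → factor 23.1/0.95 = 24.316
Step 4: 9-fold → factor 9
Step 5: 2.25 mL + 5.6 mL = 7.85 mL total → factor 7.85/2.25 = 3.4889
Overall dilution factor = 18.864 × 14.429 × 24.316 × 9 × 3.4889 = 2.0781 × 10^5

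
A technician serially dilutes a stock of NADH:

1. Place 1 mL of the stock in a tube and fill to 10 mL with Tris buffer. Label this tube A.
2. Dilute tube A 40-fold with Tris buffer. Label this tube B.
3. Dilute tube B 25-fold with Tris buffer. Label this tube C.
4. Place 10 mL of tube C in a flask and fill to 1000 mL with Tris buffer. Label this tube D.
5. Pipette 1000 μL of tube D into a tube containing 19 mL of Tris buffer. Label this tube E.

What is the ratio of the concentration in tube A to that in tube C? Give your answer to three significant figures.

1.00 × 10^3

Step 1: 1 mL brought to 10 mL → factor 10/1 = 10
Step 2: 40-fold → factor 40
Step 3: 25-fold → factor 25
Dilution factor to tube A = 10; to tube C = 10000
[tube A]/[tube C] = (factor to tube C)/(factor to tube A) = 10000/10 = 1.00 × 10^3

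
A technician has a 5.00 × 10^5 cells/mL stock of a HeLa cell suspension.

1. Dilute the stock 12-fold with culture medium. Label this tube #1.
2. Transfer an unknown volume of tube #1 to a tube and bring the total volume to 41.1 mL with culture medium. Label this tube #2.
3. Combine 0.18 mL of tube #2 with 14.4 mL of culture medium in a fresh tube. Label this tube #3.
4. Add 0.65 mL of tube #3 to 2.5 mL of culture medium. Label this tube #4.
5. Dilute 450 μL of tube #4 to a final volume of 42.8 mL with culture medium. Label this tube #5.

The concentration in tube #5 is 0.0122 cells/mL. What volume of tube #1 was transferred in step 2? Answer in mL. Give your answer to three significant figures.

0.449 mL

Step 1: 12-fold → factor 12
Step 2: v brought to 41.1 mL → factor = 41.1 mL/v
Step 3: 0.18 mL + 14.4 mL = 14.58 mL total → factor 14.58/0.18 = 81
Step 4: 0.65 mL + 2.5 mL = 3.15 mL total → factor 3.15/0.65 = 4.8462
Step 5: 450 μL brought to 42.8 mL → factor 42800/450 = 95.111
Product of known-step factors = 4.4802 × 10^5
Overall factor = 5.00 × 10^5 cells/mL / (0.0122 cells/mL) = 4.0984 × 10^7
Step-2 factor = 4.0984 × 10^7 / 4.4802 × 10^5 = 91.478
v = 41.1 mL / 91.478 = 0.449 mL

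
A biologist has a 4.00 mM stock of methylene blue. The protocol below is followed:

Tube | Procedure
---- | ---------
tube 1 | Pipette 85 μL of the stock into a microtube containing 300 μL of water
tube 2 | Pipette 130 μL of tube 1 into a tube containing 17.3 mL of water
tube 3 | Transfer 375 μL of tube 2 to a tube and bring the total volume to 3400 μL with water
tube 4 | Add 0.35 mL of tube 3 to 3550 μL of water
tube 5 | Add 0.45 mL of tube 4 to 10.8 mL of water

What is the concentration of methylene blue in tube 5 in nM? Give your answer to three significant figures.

Step 1: 85 μL + 300 μL = 385 μL total → factor 385/85 = 4.5294
Step 2: 130 μL + 17.3 mL = 17430 μL total → factor 17430/130 = 134.08
Step 3: 375 μL brought to 3400 μL → factor 3400/375 = 9.0667
Step 4: 0.35 mL + 3550 μL = 3.9 mL total → factor 3.9/0.35 = 11.143
Step 5: 0.45 mL + 10.8 mL = 11.25 mL total → factor 11.25/0.45 = 25
Overall dilution factor = 4.5294 × 134.08 × 9.0667 × 11.143 × 25 = 1.5338 × 10^6
Final = 4.00 mM / 1.5338 × 10^6 = 2.608 × 10^-6 mM = 2.61 nM

2.61 nM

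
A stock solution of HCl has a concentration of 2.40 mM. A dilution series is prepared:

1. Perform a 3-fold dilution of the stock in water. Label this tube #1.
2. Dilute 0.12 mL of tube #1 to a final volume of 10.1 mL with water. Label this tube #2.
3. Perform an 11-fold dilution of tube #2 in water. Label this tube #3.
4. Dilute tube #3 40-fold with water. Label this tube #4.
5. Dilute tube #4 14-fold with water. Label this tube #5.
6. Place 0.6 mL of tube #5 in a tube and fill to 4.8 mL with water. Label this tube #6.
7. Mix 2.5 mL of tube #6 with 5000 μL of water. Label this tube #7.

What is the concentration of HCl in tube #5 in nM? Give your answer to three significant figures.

1.54 nM

Step 1: 3-fold → factor 3
Step 2: 0.12 mL brought to 10.1 mL → factor 10.1/0.12 = 84.167
Step 3: 11-fold → factor 11
Step 4: 40-fold → factor 40
Step 5: 14-fold → factor 14
Dilution factor through tube #5 = 3 × 84.167 × 11 × 40 × 14 = 1.5554 × 10^6
[tube #5] = 2.40 mM / 1.5554 × 10^6 = 1.543 × 10^-6 mM = 1.54 nM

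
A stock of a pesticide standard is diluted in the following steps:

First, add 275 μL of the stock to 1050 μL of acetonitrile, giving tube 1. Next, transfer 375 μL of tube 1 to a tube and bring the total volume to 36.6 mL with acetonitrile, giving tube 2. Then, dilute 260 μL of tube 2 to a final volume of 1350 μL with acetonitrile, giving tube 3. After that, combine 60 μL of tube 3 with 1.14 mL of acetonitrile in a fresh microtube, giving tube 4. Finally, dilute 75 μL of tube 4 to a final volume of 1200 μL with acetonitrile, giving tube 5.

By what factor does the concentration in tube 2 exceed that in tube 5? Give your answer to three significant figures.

Step 1: 275 μL + 1050 μL = 1325 μL total → factor 1325/275 = 4.8182
Step 2: 375 μL brought to 36.6 mL → factor 36600/375 = 97.6
Step 3: 260 μL brought to 1350 μL → factor 1350/260 = 5.1923
Step 4: 60 μL + 1.14 mL = 1200 μL total → factor 1200/60 = 20
Step 5: 75 μL brought to 1200 μL → factor 1200/75 = 16
Dilution factor to tube 2 = 470.25; to tube 5 = 7.8135 × 10^5
[tube 2]/[tube 5] = (factor to tube 5)/(factor to tube 2) = 7.8135 × 10^5/470.25 = 1.66 × 10^3

1.66 × 10^3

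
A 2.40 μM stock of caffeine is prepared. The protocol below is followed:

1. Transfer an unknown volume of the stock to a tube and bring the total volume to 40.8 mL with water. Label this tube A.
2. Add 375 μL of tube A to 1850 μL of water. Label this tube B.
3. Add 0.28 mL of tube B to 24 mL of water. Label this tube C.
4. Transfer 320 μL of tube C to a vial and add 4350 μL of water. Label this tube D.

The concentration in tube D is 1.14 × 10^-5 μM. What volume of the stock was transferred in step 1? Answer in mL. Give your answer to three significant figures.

Step 1: v brought to 40.8 mL → factor = 40.8 mL/v
Step 2: 375 μL + 1850 μL = 2225 μL total → factor 2225/375 = 5.9333
Step 3: 0.28 mL + 24 mL = 24.28 mL total → factor 24.28/0.28 = 86.714
Step 4: 320 μL + 4350 μL = 4670 μL total → factor 4670/320 = 14.594
Product of known-step factors = 7508.6
Overall factor = 2.40 μM / (1.14 × 10^-5 μM) = 2.1053 × 10^5
Step-1 factor = 2.1053 × 10^5 / 7508.6 = 28.038
v = 40.8 mL / 28.038 = 1.46 mL

1.46 mL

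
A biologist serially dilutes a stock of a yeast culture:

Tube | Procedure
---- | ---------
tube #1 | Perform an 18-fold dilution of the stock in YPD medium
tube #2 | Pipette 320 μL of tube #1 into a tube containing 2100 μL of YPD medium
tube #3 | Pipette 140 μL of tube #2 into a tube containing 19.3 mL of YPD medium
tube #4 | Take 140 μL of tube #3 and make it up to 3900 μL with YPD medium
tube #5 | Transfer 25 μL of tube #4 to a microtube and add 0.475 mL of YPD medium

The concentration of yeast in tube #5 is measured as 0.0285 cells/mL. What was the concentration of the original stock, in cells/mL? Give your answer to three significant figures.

Step 1: 18-fold → factor 18
Step 2: 320 μL + 2100 μL = 2420 μL total → factor 2420/320 = 7.5625
Step 3: 140 μL + 19.3 mL = 19440 μL total → factor 19440/140 = 138.86
Step 4: 140 μL brought to 3900 μL → factor 3900/140 = 27.857
Step 5: 25 μL + 0.475 mL = 500 μL total → factor 500/25 = 20
Overall dilution factor = 18 × 7.5625 × 138.86 × 27.857 × 20 = 1.0531 × 10^7
Stock = 0.0285 cells/mL × 1.0531 × 10^7 = 3.00 × 10^5 cells/mL

3.00 × 10^5 cells/mL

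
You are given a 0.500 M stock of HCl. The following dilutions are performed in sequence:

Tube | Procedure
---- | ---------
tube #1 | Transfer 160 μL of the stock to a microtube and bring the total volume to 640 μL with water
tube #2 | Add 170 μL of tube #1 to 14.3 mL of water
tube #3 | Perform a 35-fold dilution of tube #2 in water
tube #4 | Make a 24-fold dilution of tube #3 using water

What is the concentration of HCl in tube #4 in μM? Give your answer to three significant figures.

1.75 μM

Step 1: 160 μL brought to 640 μL → factor 640/160 = 4
Step 2: 170 μL + 14.3 mL = 14470 μL total → factor 14470/170 = 85.118
Step 3: 35-fold → factor 35
Step 4: 24-fold → factor 24
Overall dilution factor = 4 × 85.118 × 35 × 24 = 2.86 × 10^5
Final = 0.500 M / 2.86 × 10^5 = 1.748 × 10^-6 M = 1.75 μM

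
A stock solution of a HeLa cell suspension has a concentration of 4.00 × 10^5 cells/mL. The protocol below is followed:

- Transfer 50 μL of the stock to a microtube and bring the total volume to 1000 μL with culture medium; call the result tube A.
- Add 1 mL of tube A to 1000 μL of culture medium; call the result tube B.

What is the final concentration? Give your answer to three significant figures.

1.00 × 10^4 cells/mL

Step 1: 50 μL brought to 1000 μL → factor 1000/50 = 20
Step 2: 1 mL + 1000 μL = 2 mL total → factor 2/1 = 2
Overall dilution factor = 20 × 2 = 40
Final = 4.00 × 10^5 cells/mL / 40 = 1.00 × 10^4 cells/mL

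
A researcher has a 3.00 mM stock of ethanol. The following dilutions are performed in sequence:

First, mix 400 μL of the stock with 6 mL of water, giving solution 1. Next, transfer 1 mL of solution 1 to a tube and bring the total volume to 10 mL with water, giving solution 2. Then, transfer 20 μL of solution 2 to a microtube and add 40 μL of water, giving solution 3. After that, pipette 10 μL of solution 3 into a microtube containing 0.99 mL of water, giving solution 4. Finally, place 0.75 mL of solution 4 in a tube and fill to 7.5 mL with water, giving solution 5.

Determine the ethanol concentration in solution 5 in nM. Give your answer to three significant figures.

6.25 nM

Step 1: 400 μL + 6 mL = 6400 μL total → factor 6400/400 = 16
Step 2: 1 mL brought to 10 mL → factor 10/1 = 10
Step 3: 20 μL + 40 μL = 60 μL total → factor 60/20 = 3
Step 4: 10 μL + 0.99 mL = 1000 μL total → factor 1000/10 = 100
Step 5: 0.75 mL brought to 7.5 mL → factor 7.5/0.75 = 10
Overall dilution factor = 16 × 10 × 3 × 100 × 10 = 4.8 × 10^5
Final = 3.00 mM / 4.8 × 10^5 = 6.250 × 10^-6 mM = 6.25 nM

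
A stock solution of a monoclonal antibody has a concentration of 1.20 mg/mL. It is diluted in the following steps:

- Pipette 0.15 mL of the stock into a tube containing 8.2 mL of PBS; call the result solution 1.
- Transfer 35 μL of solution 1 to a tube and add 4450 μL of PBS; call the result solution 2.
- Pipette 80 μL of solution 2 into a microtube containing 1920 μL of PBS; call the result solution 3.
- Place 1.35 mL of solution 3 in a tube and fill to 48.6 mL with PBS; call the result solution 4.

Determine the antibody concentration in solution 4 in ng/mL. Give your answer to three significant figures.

Step 1: 0.15 mL + 8.2 mL = 8.35 mL total → factor 8.35/0.15 = 55.667
Step 2: 35 μL + 4450 μL = 4485 μL total → factor 4485/35 = 128.14
Step 3: 80 μL + 1920 μL = 2000 μL total → factor 2000/80 = 25
Step 4: 1.35 mL brought to 48.6 mL → factor 48.6/1.35 = 36
Overall dilution factor = 55.667 × 128.14 × 25 × 36 = 6.42 × 10^6
Final = 1.20 mg/mL / 6.42 × 10^6 = 1.869 × 10^-7 mg/mL = 0.187 ng/mL

0.187 ng/mL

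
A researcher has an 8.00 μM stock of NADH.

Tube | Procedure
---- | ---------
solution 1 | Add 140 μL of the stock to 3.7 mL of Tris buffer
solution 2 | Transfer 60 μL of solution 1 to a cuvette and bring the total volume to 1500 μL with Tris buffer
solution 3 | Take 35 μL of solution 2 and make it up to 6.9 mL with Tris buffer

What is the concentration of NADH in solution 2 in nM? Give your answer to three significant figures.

Step 1: 140 μL + 3.7 mL = 3840 μL total → factor 3840/140 = 27.429
Step 2: 60 μL brought to 1500 μL → factor 1500/60 = 25
Dilution factor through solution 2 = 27.429 × 25 = 685.71
[solution 2] = 8.00 μM / 685.71 = 0.01167 μM = 11.7 nM

11.7 nM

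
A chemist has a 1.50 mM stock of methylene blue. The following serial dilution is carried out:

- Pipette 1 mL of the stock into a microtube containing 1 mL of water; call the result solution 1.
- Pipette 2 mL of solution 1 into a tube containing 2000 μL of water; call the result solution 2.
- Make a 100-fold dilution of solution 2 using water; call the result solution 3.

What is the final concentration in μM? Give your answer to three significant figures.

3.75 μM

Step 1: 1 mL + 1 mL = 2 mL total → factor 2/1 = 2
Step 2: 2 mL + 2000 μL = 4 mL total → factor 4/2 = 2
Step 3: 100-fold → factor 100
Overall dilution factor = 2 × 2 × 100 = 400
Final = 1.50 mM / 400 = 0.003750 mM = 3.75 μM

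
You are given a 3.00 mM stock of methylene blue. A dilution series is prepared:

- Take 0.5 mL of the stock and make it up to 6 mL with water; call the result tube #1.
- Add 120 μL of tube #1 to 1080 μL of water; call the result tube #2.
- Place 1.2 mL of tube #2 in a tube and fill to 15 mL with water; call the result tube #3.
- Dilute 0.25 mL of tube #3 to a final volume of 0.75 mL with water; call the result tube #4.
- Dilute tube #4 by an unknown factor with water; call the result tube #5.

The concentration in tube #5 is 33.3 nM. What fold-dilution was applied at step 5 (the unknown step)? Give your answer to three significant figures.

Step 1: 0.5 mL brought to 6 mL → factor 6/0.5 = 12
Step 2: 120 μL + 1080 μL = 1200 μL total → factor 1200/120 = 10
Step 3: 1.2 mL brought to 15 mL → factor 15/1.2 = 12.5
Step 4: 0.25 mL brought to 0.75 mL → factor 0.75/0.25 = 3
Step 5: unknown factor x
Product of known-step factors = 4500
Overall factor = 3.00 mM / (33.3 nM) = 90090
x = 90090 / 4500 = 20.0

20.0-fold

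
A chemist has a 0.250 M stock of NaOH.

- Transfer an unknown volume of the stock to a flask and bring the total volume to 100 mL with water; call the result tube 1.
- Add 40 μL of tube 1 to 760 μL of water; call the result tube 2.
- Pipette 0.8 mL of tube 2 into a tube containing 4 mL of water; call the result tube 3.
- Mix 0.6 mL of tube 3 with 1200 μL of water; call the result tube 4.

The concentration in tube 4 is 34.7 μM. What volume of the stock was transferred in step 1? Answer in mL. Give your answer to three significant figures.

5.00 mL

Step 1: v brought to 100 mL → factor = 100 mL/v
Step 2: 40 μL + 760 μL = 800 μL total → factor 800/40 = 20
Step 3: 0.8 mL + 4 mL = 4.8 mL total → factor 4.8/0.8 = 6
Step 4: 0.6 mL + 1200 μL = 1.8 mL total → factor 1.8/0.6 = 3
Product of known-step factors = 360
Overall factor = 0.250 M / (34.7 μM) = 7204.6
Step-1 factor = 7204.6 / 360 = 20.013
v = 100 mL / 20.013 = 5.00 mL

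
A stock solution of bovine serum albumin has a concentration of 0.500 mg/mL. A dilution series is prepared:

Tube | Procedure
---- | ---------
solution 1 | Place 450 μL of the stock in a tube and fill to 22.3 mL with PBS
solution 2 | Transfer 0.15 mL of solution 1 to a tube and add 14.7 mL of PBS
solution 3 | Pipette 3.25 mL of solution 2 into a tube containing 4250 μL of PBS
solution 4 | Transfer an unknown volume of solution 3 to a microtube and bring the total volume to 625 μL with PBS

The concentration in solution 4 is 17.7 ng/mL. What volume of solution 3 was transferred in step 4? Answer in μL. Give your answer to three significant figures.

250 μL

Step 1: 450 μL brought to 22.3 mL → factor 22300/450 = 49.556
Step 2: 0.15 mL + 14.7 mL = 14.85 mL total → factor 14.85/0.15 = 99
Step 3: 3.25 mL + 4250 μL = 7.5 mL total → factor 7.5/3.25 = 2.3077
Step 4: v brought to 625 μL → factor = 625 μL/v
Product of known-step factors = 11322
Overall factor = 0.500 mg/mL / (17.7 ng/mL) = 28249
Step-4 factor = 28249 / 11322 = 2.4951
v = 625 μL / 2.4951 = 250 μL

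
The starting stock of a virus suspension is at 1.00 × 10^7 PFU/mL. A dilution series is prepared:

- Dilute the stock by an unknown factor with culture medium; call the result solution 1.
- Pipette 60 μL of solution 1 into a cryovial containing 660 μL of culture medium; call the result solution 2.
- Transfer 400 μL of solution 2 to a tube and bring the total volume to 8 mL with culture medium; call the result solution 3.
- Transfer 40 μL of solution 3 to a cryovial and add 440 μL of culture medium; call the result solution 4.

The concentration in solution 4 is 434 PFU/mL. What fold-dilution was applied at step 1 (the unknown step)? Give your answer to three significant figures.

8.00-fold

Step 1: unknown factor x
Step 2: 60 μL + 660 μL = 720 μL total → factor 720/60 = 12
Step 3: 400 μL brought to 8 mL → factor 8000/400 = 20
Step 4: 40 μL + 440 μL = 480 μL total → factor 480/40 = 12
Product of known-step factors = 2880
Overall factor = 1.00 × 10^7 PFU/mL / (434 PFU/mL) = 23041
x = 23041 / 2880 = 8.00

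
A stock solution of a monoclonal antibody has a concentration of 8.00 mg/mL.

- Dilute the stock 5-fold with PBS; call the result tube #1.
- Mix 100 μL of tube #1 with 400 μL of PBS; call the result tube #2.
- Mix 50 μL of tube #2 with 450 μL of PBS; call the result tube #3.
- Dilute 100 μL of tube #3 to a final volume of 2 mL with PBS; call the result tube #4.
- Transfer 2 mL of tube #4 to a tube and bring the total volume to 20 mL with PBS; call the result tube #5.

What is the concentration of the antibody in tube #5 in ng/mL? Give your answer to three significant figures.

160 ng/mL

Step 1: 5-fold → factor 5
Step 2: 100 μL + 400 μL = 500 μL total → factor 500/100 = 5
Step 3: 50 μL + 450 μL = 500 μL total → factor 500/50 = 10
Step 4: 100 μL brought to 2 mL → factor 2000/100 = 20
Step 5: 2 mL brought to 20 mL → factor 20/2 = 10
Overall dilution factor = 5 × 5 × 10 × 20 × 10 = 50000
Final = 8.00 mg/mL / 50000 = 0.0001600 mg/mL = 160 ng/mL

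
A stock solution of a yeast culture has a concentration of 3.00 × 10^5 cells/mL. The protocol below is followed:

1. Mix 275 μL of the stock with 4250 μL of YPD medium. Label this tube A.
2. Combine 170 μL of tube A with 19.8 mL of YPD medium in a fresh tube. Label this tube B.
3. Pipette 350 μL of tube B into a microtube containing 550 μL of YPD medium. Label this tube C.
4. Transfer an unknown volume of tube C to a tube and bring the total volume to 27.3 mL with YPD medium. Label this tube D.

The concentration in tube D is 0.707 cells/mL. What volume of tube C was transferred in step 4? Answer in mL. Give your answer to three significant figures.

0.320 mL

Step 1: 275 μL + 4250 μL = 4525 μL total → factor 4525/275 = 16.455
Step 2: 170 μL + 19.8 mL = 19970 μL total → factor 19970/170 = 117.47
Step 3: 350 μL + 550 μL = 900 μL total → factor 900/350 = 2.5714
Step 4: v brought to 27.3 mL → factor = 27.3 mL/v
Product of known-step factors = 4970.4
Overall factor = 3.00 × 10^5 cells/mL / (0.707 cells/mL) = 4.2433 × 10^5
Step-4 factor = 4.2433 × 10^5 / 4970.4 = 85.371
v = 27.3 mL / 85.371 = 0.320 mL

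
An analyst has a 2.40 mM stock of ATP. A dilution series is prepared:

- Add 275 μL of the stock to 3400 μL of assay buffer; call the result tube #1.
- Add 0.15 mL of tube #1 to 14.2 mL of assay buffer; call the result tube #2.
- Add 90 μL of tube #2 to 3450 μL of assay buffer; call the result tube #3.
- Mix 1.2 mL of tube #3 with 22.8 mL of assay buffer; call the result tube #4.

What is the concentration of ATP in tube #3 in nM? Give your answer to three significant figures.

Step 1: 275 μL + 3400 μL = 3675 μL total → factor 3675/275 = 13.364
Step 2: 0.15 mL + 14.2 mL = 14.35 mL total → factor 14.35/0.15 = 95.667
Step 3: 90 μL + 3450 μL = 3540 μL total → factor 3540/90 = 39.333
Dilution factor through tube #3 = 13.364 × 95.667 × 39.333 = 50286
[tube #3] = 2.40 mM / 50286 = 4.773 × 10^-5 mM = 47.7 nM

47.7 nM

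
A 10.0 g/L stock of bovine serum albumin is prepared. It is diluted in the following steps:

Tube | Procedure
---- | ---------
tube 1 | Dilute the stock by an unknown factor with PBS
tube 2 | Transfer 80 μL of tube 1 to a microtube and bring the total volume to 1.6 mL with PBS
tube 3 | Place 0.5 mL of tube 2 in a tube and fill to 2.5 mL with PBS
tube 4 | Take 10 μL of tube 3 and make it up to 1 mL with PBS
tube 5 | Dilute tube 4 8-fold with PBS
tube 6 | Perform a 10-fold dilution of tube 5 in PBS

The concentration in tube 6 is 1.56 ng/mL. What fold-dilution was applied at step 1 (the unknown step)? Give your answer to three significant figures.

8.01-fold

Step 1: unknown factor x
Step 2: 80 μL brought to 1.6 mL → factor 1600/80 = 20
Step 3: 0.5 mL brought to 2.5 mL → factor 2.5/0.5 = 5
Step 4: 10 μL brought to 1 mL → factor 1000/10 = 100
Step 5: 8-fold → factor 8
Step 6: 10-fold → factor 10
Product of known-step factors = 8 × 10^5
Overall factor = 10.0 g/L / (1.56 ng/mL) = 6.4103 × 10^6
x = 6.4103 × 10^6 / 8 × 10^5 = 8.01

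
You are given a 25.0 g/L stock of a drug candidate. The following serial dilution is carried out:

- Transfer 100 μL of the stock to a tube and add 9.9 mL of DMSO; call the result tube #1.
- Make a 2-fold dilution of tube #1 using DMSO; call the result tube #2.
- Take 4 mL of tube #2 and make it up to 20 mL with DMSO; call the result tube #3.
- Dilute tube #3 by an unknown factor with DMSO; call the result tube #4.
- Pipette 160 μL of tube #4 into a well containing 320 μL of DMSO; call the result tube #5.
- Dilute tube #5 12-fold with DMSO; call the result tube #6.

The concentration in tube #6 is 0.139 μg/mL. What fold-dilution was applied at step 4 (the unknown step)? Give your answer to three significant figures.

Step 1: 100 μL + 9.9 mL = 10000 μL total → factor 10000/100 = 100
Step 2: 2-fold → factor 2
Step 3: 4 mL brought to 20 mL → factor 20/4 = 5
Step 4: unknown factor x
Step 5: 160 μL + 320 μL = 480 μL total → factor 480/160 = 3
Step 6: 12-fold → factor 12
Product of known-step factors = 36000
Overall factor = 25.0 g/L / (0.139 μg/mL) = 1.7986 × 10^5
x = 1.7986 × 10^5 / 36000 = 5.00

5.00-fold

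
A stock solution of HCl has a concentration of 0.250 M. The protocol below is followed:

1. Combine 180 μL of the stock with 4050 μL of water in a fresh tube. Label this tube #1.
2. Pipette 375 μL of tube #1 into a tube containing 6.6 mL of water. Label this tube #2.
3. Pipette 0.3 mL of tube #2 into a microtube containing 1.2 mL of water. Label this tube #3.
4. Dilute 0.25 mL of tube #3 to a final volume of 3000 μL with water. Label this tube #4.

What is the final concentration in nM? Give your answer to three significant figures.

Step 1: 180 μL + 4050 μL = 4230 μL total → factor 4230/180 = 23.5
Step 2: 375 μL + 6.6 mL = 6975 μL total → factor 6975/375 = 18.6
Step 3: 0.3 mL + 1.2 mL = 1.5 mL total → factor 1.5/0.3 = 5
Step 4: 0.25 mL brought to 3000 μL → factor 3/0.25 = 12
Overall dilution factor = 23.5 × 18.6 × 5 × 12 = 26226
Final = 0.250 M / 26226 = 9.533 × 10^-6 M = 9.53 × 10^3 nM

9.53 × 10^3 nM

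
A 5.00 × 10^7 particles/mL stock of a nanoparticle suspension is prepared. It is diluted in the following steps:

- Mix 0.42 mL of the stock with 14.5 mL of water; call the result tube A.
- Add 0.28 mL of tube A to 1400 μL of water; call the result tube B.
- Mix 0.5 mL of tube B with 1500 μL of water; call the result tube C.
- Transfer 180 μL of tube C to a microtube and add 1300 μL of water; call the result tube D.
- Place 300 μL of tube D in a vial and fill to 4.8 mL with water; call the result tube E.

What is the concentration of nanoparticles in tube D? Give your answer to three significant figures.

Step 1: 0.42 mL + 14.5 mL = 14.92 mL total → factor 14.92/0.42 = 35.524
Step 2: 0.28 mL + 1400 μL = 1.68 mL total → factor 1.68/0.28 = 6
Step 3: 0.5 mL + 1500 μL = 2 mL total → factor 2/0.5 = 4
Step 4: 180 μL + 1300 μL = 1480 μL total → factor 1480/180 = 8.2222
Dilution factor through tube D = 35.524 × 6 × 4 × 8.2222 = 7010
[tube D] = 5.00 × 10^7 particles/mL / 7010 = 7.13 × 10^3 particles/mL

7.13 × 10^3 particles/mL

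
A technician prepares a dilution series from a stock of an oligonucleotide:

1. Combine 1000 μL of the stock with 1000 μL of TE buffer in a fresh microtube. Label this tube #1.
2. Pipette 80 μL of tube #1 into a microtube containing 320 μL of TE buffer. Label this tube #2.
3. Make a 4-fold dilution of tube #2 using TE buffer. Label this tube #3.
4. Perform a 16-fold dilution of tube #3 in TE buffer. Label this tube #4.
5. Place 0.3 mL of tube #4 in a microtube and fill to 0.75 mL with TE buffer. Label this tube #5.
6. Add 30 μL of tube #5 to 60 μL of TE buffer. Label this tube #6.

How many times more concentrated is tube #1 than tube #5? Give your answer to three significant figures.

800

Step 1: 1000 μL + 1000 μL = 2000 μL total → factor 2000/1000 = 2
Step 2: 80 μL + 320 μL = 400 μL total → factor 400/80 = 5
Step 3: 4-fold → factor 4
Step 4: 16-fold → factor 16
Step 5: 0.3 mL brought to 0.75 mL → factor 0.75/0.3 = 2.5
Dilution factor to tube #1 = 2; to tube #5 = 1600
[tube #1]/[tube #5] = (factor to tube #5)/(factor to tube #1) = 1600/2 = 800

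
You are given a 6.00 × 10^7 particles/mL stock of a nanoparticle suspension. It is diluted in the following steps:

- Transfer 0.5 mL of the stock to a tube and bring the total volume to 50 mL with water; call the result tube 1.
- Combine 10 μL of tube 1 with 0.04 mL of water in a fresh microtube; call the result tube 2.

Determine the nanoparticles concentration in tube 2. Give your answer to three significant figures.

Step 1: 0.5 mL brought to 50 mL → factor 50/0.5 = 100
Step 2: 10 μL + 0.04 mL = 50 μL total → factor 50/10 = 5
Overall dilution factor = 100 × 5 = 500
Final = 6.00 × 10^7 particles/mL / 500 = 1.20 × 10^5 particles/mL

1.20 × 10^5 particles/mL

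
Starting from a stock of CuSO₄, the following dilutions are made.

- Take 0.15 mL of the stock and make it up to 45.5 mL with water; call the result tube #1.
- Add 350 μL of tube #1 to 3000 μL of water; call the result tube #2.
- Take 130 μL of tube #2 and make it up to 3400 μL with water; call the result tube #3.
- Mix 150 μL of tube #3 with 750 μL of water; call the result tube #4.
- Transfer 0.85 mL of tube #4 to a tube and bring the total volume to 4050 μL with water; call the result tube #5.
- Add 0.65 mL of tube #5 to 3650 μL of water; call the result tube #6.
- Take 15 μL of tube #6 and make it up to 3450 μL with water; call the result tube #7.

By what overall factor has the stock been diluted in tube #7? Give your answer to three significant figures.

Step 1: 0.15 mL brought to 45.5 mL → factor 45.5/0.15 = 303.33
Step 2: 350 μL + 3000 μL = 3350 μL total → factor 3350/350 = 9.5714
Step 3: 130 μL brought to 3400 μL → factor 3400/130 = 26.154
Step 4: 150 μL + 750 μL = 900 μL total → factor 900/150 = 6
Step 5: 0.85 mL brought to 4050 μL → factor 4.05/0.85 = 4.7647
Step 6: 0.65 mL + 3650 μL = 4.3 mL total → factor 4.3/0.65 = 6.6154
Step 7: 15 μL brought to 3450 μL → factor 3450/15 = 230
Overall dilution factor = 303.33 × 9.5714 × 26.154 × 6 × 4.7647 × 6.6154 × 230 = 3.303 × 10^9

3.30 × 10^9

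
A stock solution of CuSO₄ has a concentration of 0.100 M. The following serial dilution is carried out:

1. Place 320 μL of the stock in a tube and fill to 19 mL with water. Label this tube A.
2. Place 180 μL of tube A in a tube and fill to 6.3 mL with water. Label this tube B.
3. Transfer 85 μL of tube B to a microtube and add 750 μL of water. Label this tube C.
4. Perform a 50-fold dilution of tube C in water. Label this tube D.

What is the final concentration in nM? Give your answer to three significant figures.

98.0 nM

Step 1: 320 μL brought to 19 mL → factor 19000/320 = 59.375
Step 2: 180 μL brought to 6.3 mL → factor 6300/180 = 35
Step 3: 85 μL + 750 μL = 835 μL total → factor 835/85 = 9.8235
Step 4: 50-fold → factor 50
Overall dilution factor = 59.375 × 35 × 9.8235 × 50 = 1.0207 × 10^6
Final = 0.100 M / 1.0207 × 10^6 = 9.797 × 10^-8 M = 98.0 nM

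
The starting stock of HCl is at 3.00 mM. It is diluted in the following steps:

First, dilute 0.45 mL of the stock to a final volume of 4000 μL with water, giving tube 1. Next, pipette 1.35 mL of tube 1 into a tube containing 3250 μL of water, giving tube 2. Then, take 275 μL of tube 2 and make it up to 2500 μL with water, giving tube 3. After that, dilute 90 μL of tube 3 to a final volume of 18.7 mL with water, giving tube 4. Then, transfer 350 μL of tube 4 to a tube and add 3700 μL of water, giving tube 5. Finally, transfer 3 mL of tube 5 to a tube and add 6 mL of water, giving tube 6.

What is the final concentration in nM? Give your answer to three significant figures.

1.51 nM

Step 1: 0.45 mL brought to 4000 μL → factor 4/0.45 = 8.8889
Step 2: 1.35 mL + 3250 μL = 4.6 mL total → factor 4.6/1.35 = 3.4074
Step 3: 275 μL brought to 2500 μL → factor 2500/275 = 9.0909
Step 4: 90 μL brought to 18.7 mL → factor 18700/90 = 207.78
Step 5: 350 μL + 3700 μL = 4050 μL total → factor 4050/350 = 11.571
Step 6: 3 mL + 6 mL = 9 mL total → factor 9/3 = 3
Overall dilution factor = 8.8889 × 3.4074 × 9.0909 × 207.78 × 11.571 × 3 = 1.986 × 10^6
Final = 3.00 mM / 1.986 × 10^6 = 1.511 × 10^-6 mM = 1.51 nM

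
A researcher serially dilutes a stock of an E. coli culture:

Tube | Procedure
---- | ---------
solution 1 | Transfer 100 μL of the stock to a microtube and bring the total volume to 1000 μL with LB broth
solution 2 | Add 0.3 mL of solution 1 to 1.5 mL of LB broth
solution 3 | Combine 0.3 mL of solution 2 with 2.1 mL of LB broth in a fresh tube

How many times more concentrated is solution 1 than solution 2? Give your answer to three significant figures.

6.00

Step 1: 100 μL brought to 1000 μL → factor 1000/100 = 10
Step 2: 0.3 mL + 1.5 mL = 1.8 mL total → factor 1.8/0.3 = 6
Dilution factor to solution 1 = 10; to solution 2 = 60
[solution 1]/[solution 2] = (factor to solution 2)/(factor to solution 1) = 60/10 = 6.00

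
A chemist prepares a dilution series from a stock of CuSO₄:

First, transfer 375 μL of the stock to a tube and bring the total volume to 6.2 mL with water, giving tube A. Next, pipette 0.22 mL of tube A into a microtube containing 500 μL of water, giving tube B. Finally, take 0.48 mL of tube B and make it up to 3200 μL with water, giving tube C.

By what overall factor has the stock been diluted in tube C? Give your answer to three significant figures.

361

Step 1: 375 μL brought to 6.2 mL → factor 6200/375 = 16.533
Step 2: 0.22 mL + 500 μL = 0.72 mL total → factor 0.72/0.22 = 3.2727
Step 3: 0.48 mL brought to 3200 μL → factor 3.2/0.48 = 6.6667
Overall dilution factor = 16.533 × 3.2727 × 6.6667 = 360.73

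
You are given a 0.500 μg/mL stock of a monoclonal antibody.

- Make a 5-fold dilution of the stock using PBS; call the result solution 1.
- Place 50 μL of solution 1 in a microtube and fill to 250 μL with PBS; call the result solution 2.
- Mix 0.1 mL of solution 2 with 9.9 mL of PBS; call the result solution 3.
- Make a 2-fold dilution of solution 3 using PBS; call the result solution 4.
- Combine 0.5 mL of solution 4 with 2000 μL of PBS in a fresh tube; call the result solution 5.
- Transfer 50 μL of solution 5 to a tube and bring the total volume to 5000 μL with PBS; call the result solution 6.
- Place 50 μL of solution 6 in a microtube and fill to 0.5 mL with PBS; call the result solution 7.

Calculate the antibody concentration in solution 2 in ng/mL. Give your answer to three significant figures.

20.0 ng/mL

Step 1: 5-fold → factor 5
Step 2: 50 μL brought to 250 μL → factor 250/50 = 5
Dilution factor through solution 2 = 5 × 5 = 25
[solution 2] = 0.500 μg/mL / 25 = 0.02000 μg/mL = 20.0 ng/mL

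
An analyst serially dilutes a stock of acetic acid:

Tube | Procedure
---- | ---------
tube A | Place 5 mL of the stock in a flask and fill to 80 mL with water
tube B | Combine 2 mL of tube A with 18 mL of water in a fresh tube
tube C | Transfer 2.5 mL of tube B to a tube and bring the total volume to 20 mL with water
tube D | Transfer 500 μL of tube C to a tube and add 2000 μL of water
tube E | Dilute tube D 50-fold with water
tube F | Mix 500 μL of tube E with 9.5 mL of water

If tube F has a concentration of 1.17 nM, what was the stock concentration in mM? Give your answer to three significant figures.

7.49 mM

Step 1: 5 mL brought to 80 mL → factor 80/5 = 16
Step 2: 2 mL + 18 mL = 20 mL total → factor 20/2 = 10
Step 3: 2.5 mL brought to 20 mL → factor 20/2.5 = 8
Step 4: 500 μL + 2000 μL = 2500 μL total → factor 2500/500 = 5
Step 5: 50-fold → factor 50
Step 6: 500 μL + 9.5 mL = 10000 μL total → factor 10000/500 = 20
Overall dilution factor = 16 × 10 × 8 × 5 × 50 × 20 = 6.4 × 10^6
Stock = 1.17 nM × 6.4 × 10^6 = 7.488 × 10^6 nM = 7.49 mM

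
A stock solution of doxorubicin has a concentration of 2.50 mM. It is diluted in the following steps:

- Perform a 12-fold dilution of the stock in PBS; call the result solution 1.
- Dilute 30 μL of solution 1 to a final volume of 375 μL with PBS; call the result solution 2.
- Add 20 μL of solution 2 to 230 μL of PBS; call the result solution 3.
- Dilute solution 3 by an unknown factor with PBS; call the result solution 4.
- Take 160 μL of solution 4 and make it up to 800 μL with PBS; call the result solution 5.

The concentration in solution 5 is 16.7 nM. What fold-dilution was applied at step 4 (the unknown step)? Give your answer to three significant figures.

Step 1: 12-fold → factor 12
Step 2: 30 μL brought to 375 μL → factor 375/30 = 12.5
Step 3: 20 μL + 230 μL = 250 μL total → factor 250/20 = 12.5
Step 4: unknown factor x
Step 5: 160 μL brought to 800 μL → factor 800/160 = 5
Product of known-step factors = 9375
Overall factor = 2.50 mM / (16.7 nM) = 1.497 × 10^5
x = 1.497 × 10^5 / 9375 = 16.0

16.0-fold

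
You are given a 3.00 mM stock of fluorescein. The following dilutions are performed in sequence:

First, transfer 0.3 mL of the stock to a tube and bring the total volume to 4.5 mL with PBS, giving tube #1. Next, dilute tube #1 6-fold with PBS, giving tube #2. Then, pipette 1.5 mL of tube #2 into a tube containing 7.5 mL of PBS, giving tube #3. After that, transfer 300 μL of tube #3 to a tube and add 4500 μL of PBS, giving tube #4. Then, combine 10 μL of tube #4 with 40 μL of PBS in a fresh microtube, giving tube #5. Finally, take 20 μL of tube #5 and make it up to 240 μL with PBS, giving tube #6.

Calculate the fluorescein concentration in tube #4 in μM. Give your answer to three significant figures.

Step 1: 0.3 mL brought to 4.5 mL → factor 4.5/0.3 = 15
Step 2: 6-fold → factor 6
Step 3: 1.5 mL + 7.5 mL = 9 mL total → factor 9/1.5 = 6
Step 4: 300 μL + 4500 μL = 4800 μL total → factor 4800/300 = 16
Dilution factor through tube #4 = 15 × 6 × 6 × 16 = 8640
[tube #4] = 3.00 mM / 8640 = 0.0003472 mM = 0.347 μM

0.347 μM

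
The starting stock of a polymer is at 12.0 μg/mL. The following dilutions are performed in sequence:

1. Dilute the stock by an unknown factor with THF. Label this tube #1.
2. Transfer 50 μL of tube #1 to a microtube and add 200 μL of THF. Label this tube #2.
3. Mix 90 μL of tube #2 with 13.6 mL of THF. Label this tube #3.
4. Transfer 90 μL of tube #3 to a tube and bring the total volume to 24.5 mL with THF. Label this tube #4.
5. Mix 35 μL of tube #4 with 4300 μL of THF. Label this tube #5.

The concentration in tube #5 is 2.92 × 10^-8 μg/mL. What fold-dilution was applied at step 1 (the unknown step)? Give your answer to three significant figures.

16.0-fold

Step 1: unknown factor x
Step 2: 50 μL + 200 μL = 250 μL total → factor 250/50 = 5
Step 3: 90 μL + 13.6 mL = 13690 μL total → factor 13690/90 = 152.11
Step 4: 90 μL brought to 24.5 mL → factor 24500/90 = 272.22
Step 5: 35 μL + 4300 μL = 4335 μL total → factor 4335/35 = 123.86
Product of known-step factors = 2.5643 × 10^7
Overall factor = 12.0 μg/mL / (2.92 × 10^-8 μg/mL) = 4.1096 × 10^8
x = 4.1096 × 10^8 / 2.5643 × 10^7 = 16.0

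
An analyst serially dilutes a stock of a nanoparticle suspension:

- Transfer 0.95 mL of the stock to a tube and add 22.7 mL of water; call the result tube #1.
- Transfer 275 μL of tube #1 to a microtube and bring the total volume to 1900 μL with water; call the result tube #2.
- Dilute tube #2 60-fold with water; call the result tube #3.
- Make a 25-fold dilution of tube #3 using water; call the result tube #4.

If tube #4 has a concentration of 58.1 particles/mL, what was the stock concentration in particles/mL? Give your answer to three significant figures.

Step 1: 0.95 mL + 22.7 mL = 23.65 mL total → factor 23.65/0.95 = 24.895
Step 2: 275 μL brought to 1900 μL → factor 1900/275 = 6.9091
Step 3: 60-fold → factor 60
Step 4: 25-fold → factor 25
Overall dilution factor = 24.895 × 6.9091 × 60 × 25 = 2.58 × 10^5
Stock = 58.1 particles/mL × 2.58 × 10^5 = 1.50 × 10^7 particles/mL

1.50 × 10^7 particles/mL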